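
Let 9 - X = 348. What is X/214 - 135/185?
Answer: -18321/7918 ≈ -2.3138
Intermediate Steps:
X = -339 (X = 9 - 1*348 = 9 - 348 = -339)
X/214 - 135/185 = -339/214 - 135/185 = -339*1/214 - 135*1/185 = -339/214 - 27/37 = -18321/7918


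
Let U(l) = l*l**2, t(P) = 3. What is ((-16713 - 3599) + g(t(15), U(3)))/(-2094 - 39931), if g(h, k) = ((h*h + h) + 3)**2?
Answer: 20087/42025 ≈ 0.47798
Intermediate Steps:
U(l) = l**3
g(h, k) = (3 + h + h**2)**2 (g(h, k) = ((h**2 + h) + 3)**2 = ((h + h**2) + 3)**2 = (3 + h + h**2)**2)
((-16713 - 3599) + g(t(15), U(3)))/(-2094 - 39931) = ((-16713 - 3599) + (3 + 3 + 3**2)**2)/(-2094 - 39931) = (-20312 + (3 + 3 + 9)**2)/(-42025) = (-20312 + 15**2)*(-1/42025) = (-20312 + 225)*(-1/42025) = -20087*(-1/42025) = 20087/42025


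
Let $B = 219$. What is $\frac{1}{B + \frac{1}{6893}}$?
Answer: $\frac{6893}{1509568} \approx 0.0045662$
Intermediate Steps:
$\frac{1}{B + \frac{1}{6893}} = \frac{1}{219 + \frac{1}{6893}} = \frac{1}{\frac{1509568}{6893}} = \frac{6893}{1509568}$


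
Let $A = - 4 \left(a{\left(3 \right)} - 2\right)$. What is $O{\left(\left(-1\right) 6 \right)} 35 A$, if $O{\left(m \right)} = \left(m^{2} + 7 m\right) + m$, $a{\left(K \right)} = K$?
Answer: $1680$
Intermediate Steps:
$O{\left(m \right)} = m^{2} + 8 m$
$A = -4$ ($A = - 4 \left(3 - 2\right) = \left(-4\right) 1 = -4$)
$O{\left(\left(-1\right) 6 \right)} 35 A = \left(-1\right) 6 \left(8 - 6\right) 35 \left(-4\right) = - 6 \left(8 - 6\right) 35 \left(-4\right) = \left(-6\right) 2 \cdot 35 \left(-4\right) = \left(-12\right) 35 \left(-4\right) = \left(-420\right) \left(-4\right) = 1680$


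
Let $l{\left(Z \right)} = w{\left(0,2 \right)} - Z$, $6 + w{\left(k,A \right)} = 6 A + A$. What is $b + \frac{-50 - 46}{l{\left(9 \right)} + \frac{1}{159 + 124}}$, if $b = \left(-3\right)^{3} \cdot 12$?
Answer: $- \frac{10700}{47} \approx -227.66$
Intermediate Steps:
$w{\left(k,A \right)} = -6 + 7 A$ ($w{\left(k,A \right)} = -6 + \left(6 A + A\right) = -6 + 7 A$)
$l{\left(Z \right)} = 8 - Z$ ($l{\left(Z \right)} = \left(-6 + 7 \cdot 2\right) - Z = \left(-6 + 14\right) - Z = 8 - Z$)
$b = -324$ ($b = \left(-27\right) 12 = -324$)
$b + \frac{-50 - 46}{l{\left(9 \right)} + \frac{1}{159 + 124}} = -324 + \frac{-50 - 46}{\left(8 - 9\right) + \frac{1}{159 + 124}} = -324 - \frac{96}{\left(8 - 9\right) + \frac{1}{283}} = -324 - \frac{96}{-1 + \frac{1}{283}} = -324 - \frac{96}{- \frac{282}{283}} = -324 - - \frac{4528}{47} = -324 + \frac{4528}{47} = - \frac{10700}{47}$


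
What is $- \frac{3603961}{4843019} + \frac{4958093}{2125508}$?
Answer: $\frac{2335984380797}{1470553661236} \approx 1.5885$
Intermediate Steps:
$- \frac{3603961}{4843019} + \frac{4958093}{2125508} = \left(-3603961\right) \frac{1}{4843019} + 4958093 \cdot \frac{1}{2125508} = - \frac{3603961}{4843019} + \frac{708299}{303644} = \frac{2335984380797}{1470553661236}$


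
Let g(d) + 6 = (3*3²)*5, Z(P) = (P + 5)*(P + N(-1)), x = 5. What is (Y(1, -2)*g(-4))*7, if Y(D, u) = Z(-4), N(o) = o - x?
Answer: -9030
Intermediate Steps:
N(o) = -5 + o (N(o) = o - 1*5 = o - 5 = -5 + o)
Z(P) = (-6 + P)*(5 + P) (Z(P) = (P + 5)*(P + (-5 - 1)) = (5 + P)*(P - 6) = (5 + P)*(-6 + P) = (-6 + P)*(5 + P))
Y(D, u) = -10 (Y(D, u) = -30 + (-4)² - 1*(-4) = -30 + 16 + 4 = -10)
g(d) = 129 (g(d) = -6 + (3*3²)*5 = -6 + (3*9)*5 = -6 + 27*5 = -6 + 135 = 129)
(Y(1, -2)*g(-4))*7 = -10*129*7 = -1290*7 = -9030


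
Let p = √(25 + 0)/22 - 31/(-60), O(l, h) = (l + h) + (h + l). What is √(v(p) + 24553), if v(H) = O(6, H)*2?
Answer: 4*√41824365/165 ≈ 156.78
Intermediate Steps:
O(l, h) = 2*h + 2*l (O(l, h) = (h + l) + (h + l) = 2*h + 2*l)
p = 491/660 (p = √25*(1/22) - 31*(-1/60) = 5*(1/22) + 31/60 = 5/22 + 31/60 = 491/660 ≈ 0.74394)
v(H) = 24 + 4*H (v(H) = (2*H + 2*6)*2 = (2*H + 12)*2 = (12 + 2*H)*2 = 24 + 4*H)
√(v(p) + 24553) = √((24 + 4*(491/660)) + 24553) = √((24 + 491/165) + 24553) = √(4451/165 + 24553) = √(4055696/165) = 4*√41824365/165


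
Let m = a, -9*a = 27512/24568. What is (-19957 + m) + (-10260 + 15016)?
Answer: -420143878/27639 ≈ -15201.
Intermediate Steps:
a = -3439/27639 (a = -27512/(9*24568) = -1/9*3439/3071 = -3439/27639 ≈ -0.12443)
m = -3439/27639 ≈ -0.12443
(-19957 + m) + (-10260 + 15016) = (-19957 - 3439/27639) + (-10260 + 15016) = -551594962/27639 + 4756 = -420143878/27639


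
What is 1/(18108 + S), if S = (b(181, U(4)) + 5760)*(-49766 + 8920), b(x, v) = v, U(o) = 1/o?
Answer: -2/470530127 ≈ -4.2505e-9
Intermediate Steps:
S = -470566343/2 (S = (1/4 + 5760)*(-49766 + 8920) = (1/4 + 5760)*(-40846) = (23041/4)*(-40846) = -470566343/2 ≈ -2.3528e+8)
1/(18108 + S) = 1/(18108 - 470566343/2) = 1/(-470530127/2) = -2/470530127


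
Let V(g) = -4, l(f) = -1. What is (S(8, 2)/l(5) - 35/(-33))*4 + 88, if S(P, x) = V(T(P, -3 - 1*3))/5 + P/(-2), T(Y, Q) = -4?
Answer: 18388/165 ≈ 111.44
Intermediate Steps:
S(P, x) = -⅘ - P/2 (S(P, x) = -4/5 + P/(-2) = -4*⅕ + P*(-½) = -⅘ - P/2)
(S(8, 2)/l(5) - 35/(-33))*4 + 88 = ((-⅘ - ½*8)/(-1) - 35/(-33))*4 + 88 = ((-⅘ - 4)*(-1) - 35*(-1/33))*4 + 88 = (-24/5*(-1) + 35/33)*4 + 88 = (24/5 + 35/33)*4 + 88 = (967/165)*4 + 88 = 3868/165 + 88 = 18388/165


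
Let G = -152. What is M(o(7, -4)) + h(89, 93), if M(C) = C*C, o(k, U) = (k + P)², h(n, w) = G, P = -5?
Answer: -136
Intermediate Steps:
h(n, w) = -152
o(k, U) = (-5 + k)² (o(k, U) = (k - 5)² = (-5 + k)²)
M(C) = C²
M(o(7, -4)) + h(89, 93) = ((-5 + 7)²)² - 152 = (2²)² - 152 = 4² - 152 = 16 - 152 = -136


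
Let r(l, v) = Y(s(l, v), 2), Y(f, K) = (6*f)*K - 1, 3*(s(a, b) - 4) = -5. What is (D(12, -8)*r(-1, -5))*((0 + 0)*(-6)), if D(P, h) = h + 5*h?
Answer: 0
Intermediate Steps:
s(a, b) = 7/3 (s(a, b) = 4 + (⅓)*(-5) = 4 - 5/3 = 7/3)
Y(f, K) = -1 + 6*K*f (Y(f, K) = 6*K*f - 1 = -1 + 6*K*f)
D(P, h) = 6*h
r(l, v) = 27 (r(l, v) = -1 + 6*2*(7/3) = -1 + 28 = 27)
(D(12, -8)*r(-1, -5))*((0 + 0)*(-6)) = ((6*(-8))*27)*((0 + 0)*(-6)) = (-48*27)*(0*(-6)) = -1296*0 = 0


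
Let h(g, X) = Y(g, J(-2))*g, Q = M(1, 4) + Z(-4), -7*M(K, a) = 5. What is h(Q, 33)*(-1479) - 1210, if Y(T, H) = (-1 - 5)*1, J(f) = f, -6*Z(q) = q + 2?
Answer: -32134/7 ≈ -4590.6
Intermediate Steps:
Z(q) = -⅓ - q/6 (Z(q) = -(q + 2)/6 = -(2 + q)/6 = -⅓ - q/6)
M(K, a) = -5/7 (M(K, a) = -⅐*5 = -5/7)
Y(T, H) = -6 (Y(T, H) = -6*1 = -6)
Q = -8/21 (Q = -5/7 + (-⅓ - ⅙*(-4)) = -5/7 + (-⅓ + ⅔) = -5/7 + ⅓ = -8/21 ≈ -0.38095)
h(g, X) = -6*g
h(Q, 33)*(-1479) - 1210 = -6*(-8/21)*(-1479) - 1210 = (16/7)*(-1479) - 1210 = -23664/7 - 1210 = -32134/7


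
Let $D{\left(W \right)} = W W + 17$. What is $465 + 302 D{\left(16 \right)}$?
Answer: $82911$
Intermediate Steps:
$D{\left(W \right)} = 17 + W^{2}$ ($D{\left(W \right)} = W^{2} + 17 = 17 + W^{2}$)
$465 + 302 D{\left(16 \right)} = 465 + 302 \left(17 + 16^{2}\right) = 465 + 302 \left(17 + 256\right) = 465 + 302 \cdot 273 = 465 + 82446 = 82911$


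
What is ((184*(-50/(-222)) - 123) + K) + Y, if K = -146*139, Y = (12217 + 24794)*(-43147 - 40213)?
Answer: -342463564247/111 ≈ -3.0853e+9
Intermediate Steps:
Y = -3085236960 (Y = 37011*(-83360) = -3085236960)
K = -20294
((184*(-50/(-222)) - 123) + K) + Y = ((184*(-50/(-222)) - 123) - 20294) - 3085236960 = ((184*(-50*(-1/222)) - 123) - 20294) - 3085236960 = ((184*(25/111) - 123) - 20294) - 3085236960 = ((4600/111 - 123) - 20294) - 3085236960 = (-9053/111 - 20294) - 3085236960 = -2261687/111 - 3085236960 = -342463564247/111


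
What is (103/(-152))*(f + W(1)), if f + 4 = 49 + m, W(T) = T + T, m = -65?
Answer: 927/76 ≈ 12.197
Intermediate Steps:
W(T) = 2*T
f = -20 (f = -4 + (49 - 65) = -4 - 16 = -20)
(103/(-152))*(f + W(1)) = (103/(-152))*(-20 + 2*1) = (103*(-1/152))*(-20 + 2) = -103/152*(-18) = 927/76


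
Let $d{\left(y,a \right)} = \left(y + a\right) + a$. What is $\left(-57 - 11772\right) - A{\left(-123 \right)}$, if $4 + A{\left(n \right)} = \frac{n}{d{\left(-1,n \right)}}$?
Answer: $- \frac{2920898}{247} \approx -11826.0$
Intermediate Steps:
$d{\left(y,a \right)} = y + 2 a$ ($d{\left(y,a \right)} = \left(a + y\right) + a = y + 2 a$)
$A{\left(n \right)} = -4 + \frac{n}{-1 + 2 n}$
$\left(-57 - 11772\right) - A{\left(-123 \right)} = \left(-57 - 11772\right) - \frac{4 - -861}{-1 + 2 \left(-123\right)} = \left(-57 - 11772\right) - \frac{4 + 861}{-1 - 246} = -11829 - \frac{1}{-247} \cdot 865 = -11829 - \left(- \frac{1}{247}\right) 865 = -11829 - - \frac{865}{247} = -11829 + \frac{865}{247} = - \frac{2920898}{247}$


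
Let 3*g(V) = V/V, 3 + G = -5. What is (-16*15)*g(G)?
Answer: -80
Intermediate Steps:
G = -8 (G = -3 - 5 = -8)
g(V) = ⅓ (g(V) = (V/V)/3 = (⅓)*1 = ⅓)
(-16*15)*g(G) = -16*15*(⅓) = -240*⅓ = -80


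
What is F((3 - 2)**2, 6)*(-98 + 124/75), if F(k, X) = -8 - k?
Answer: 21678/25 ≈ 867.12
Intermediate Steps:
F((3 - 2)**2, 6)*(-98 + 124/75) = (-8 - (3 - 2)**2)*(-98 + 124/75) = (-8 - 1*1**2)*(-98 + 124*(1/75)) = (-8 - 1*1)*(-98 + 124/75) = (-8 - 1)*(-7226/75) = -9*(-7226/75) = 21678/25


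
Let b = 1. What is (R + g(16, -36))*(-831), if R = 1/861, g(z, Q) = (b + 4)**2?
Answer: -5962702/287 ≈ -20776.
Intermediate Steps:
g(z, Q) = 25 (g(z, Q) = (1 + 4)**2 = 5**2 = 25)
R = 1/861 ≈ 0.0011614
(R + g(16, -36))*(-831) = (1/861 + 25)*(-831) = (21526/861)*(-831) = -5962702/287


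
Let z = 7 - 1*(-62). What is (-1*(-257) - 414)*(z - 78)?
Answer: 1413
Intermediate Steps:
z = 69 (z = 7 + 62 = 69)
(-1*(-257) - 414)*(z - 78) = (-1*(-257) - 414)*(69 - 78) = (257 - 414)*(-9) = -157*(-9) = 1413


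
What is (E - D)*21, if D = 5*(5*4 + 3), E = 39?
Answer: -1596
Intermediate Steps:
D = 115 (D = 5*(20 + 3) = 5*23 = 115)
(E - D)*21 = (39 - 1*115)*21 = (39 - 115)*21 = -76*21 = -1596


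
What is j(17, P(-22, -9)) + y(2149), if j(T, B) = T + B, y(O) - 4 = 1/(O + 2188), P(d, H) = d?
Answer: -4336/4337 ≈ -0.99977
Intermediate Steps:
y(O) = 4 + 1/(2188 + O) (y(O) = 4 + 1/(O + 2188) = 4 + 1/(2188 + O))
j(T, B) = B + T
j(17, P(-22, -9)) + y(2149) = (-22 + 17) + (8753 + 4*2149)/(2188 + 2149) = -5 + (8753 + 8596)/4337 = -5 + (1/4337)*17349 = -5 + 17349/4337 = -4336/4337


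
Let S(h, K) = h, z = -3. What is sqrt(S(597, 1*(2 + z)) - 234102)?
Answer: 3*I*sqrt(25945) ≈ 483.22*I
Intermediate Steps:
sqrt(S(597, 1*(2 + z)) - 234102) = sqrt(597 - 234102) = sqrt(-233505) = 3*I*sqrt(25945)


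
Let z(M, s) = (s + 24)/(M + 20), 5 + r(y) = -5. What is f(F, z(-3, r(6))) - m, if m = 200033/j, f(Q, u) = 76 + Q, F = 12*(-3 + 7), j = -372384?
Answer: 46375649/372384 ≈ 124.54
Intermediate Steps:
r(y) = -10 (r(y) = -5 - 5 = -10)
F = 48 (F = 12*4 = 48)
z(M, s) = (24 + s)/(20 + M)
m = -200033/372384 (m = 200033/(-372384) = 200033*(-1/372384) = -200033/372384 ≈ -0.53717)
f(F, z(-3, r(6))) - m = (76 + 48) - 1*(-200033/372384) = 124 + 200033/372384 = 46375649/372384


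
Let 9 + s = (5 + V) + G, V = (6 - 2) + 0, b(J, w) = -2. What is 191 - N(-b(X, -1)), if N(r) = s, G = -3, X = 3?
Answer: 194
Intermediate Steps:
V = 4 (V = 4 + 0 = 4)
s = -3 (s = -9 + ((5 + 4) - 3) = -9 + (9 - 3) = -9 + 6 = -3)
N(r) = -3
191 - N(-b(X, -1)) = 191 - 1*(-3) = 191 + 3 = 194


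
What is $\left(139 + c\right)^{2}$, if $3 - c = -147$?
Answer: $83521$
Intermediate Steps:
$c = 150$ ($c = 3 - -147 = 3 + 147 = 150$)
$\left(139 + c\right)^{2} = \left(139 + 150\right)^{2} = 289^{2} = 83521$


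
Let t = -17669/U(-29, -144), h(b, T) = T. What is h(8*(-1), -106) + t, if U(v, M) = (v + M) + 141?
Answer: 14277/32 ≈ 446.16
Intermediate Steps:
U(v, M) = 141 + M + v (U(v, M) = (M + v) + 141 = 141 + M + v)
t = 17669/32 (t = -17669/(141 - 144 - 29) = -17669/(-32) = -17669*(-1/32) = 17669/32 ≈ 552.16)
h(8*(-1), -106) + t = -106 + 17669/32 = 14277/32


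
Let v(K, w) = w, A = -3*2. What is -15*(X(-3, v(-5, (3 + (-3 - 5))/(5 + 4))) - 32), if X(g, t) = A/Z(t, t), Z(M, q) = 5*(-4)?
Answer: 951/2 ≈ 475.50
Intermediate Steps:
A = -6
Z(M, q) = -20
X(g, t) = 3/10 (X(g, t) = -6/(-20) = -6*(-1/20) = 3/10)
-15*(X(-3, v(-5, (3 + (-3 - 5))/(5 + 4))) - 32) = -15*(3/10 - 32) = -15*(-317/10) = 951/2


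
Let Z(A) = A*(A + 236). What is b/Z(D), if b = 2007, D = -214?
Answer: -2007/4708 ≈ -0.42630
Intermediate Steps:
Z(A) = A*(236 + A)
b/Z(D) = 2007/((-214*(236 - 214))) = 2007/((-214*22)) = 2007/(-4708) = 2007*(-1/4708) = -2007/4708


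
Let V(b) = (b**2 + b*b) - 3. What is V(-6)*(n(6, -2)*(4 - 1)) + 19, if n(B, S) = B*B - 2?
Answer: 7057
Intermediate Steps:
n(B, S) = -2 + B**2 (n(B, S) = B**2 - 2 = -2 + B**2)
V(b) = -3 + 2*b**2 (V(b) = (b**2 + b**2) - 3 = 2*b**2 - 3 = -3 + 2*b**2)
V(-6)*(n(6, -2)*(4 - 1)) + 19 = (-3 + 2*(-6)**2)*((-2 + 6**2)*(4 - 1)) + 19 = (-3 + 2*36)*((-2 + 36)*3) + 19 = (-3 + 72)*(34*3) + 19 = 69*102 + 19 = 7038 + 19 = 7057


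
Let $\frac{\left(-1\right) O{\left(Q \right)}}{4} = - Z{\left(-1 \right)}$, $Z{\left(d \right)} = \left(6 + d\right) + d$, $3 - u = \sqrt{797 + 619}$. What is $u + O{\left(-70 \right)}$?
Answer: $19 - 2 \sqrt{354} \approx -18.63$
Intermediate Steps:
$u = 3 - 2 \sqrt{354}$ ($u = 3 - \sqrt{797 + 619} = 3 - \sqrt{1416} = 3 - 2 \sqrt{354} \approx -34.63$)
$Z{\left(d \right)} = 6 + 2 d$
$O{\left(Q \right)} = 16$ ($O{\left(Q \right)} = - 4 \left(- (6 + 2 \left(-1\right))\right) = - 4 \left(- (6 - 2)\right) = - 4 \left(\left(-1\right) 4\right) = \left(-4\right) \left(-4\right) = 16$)
$u + O{\left(-70 \right)} = \left(3 - 2 \sqrt{354}\right) + 16 = 19 - 2 \sqrt{354}$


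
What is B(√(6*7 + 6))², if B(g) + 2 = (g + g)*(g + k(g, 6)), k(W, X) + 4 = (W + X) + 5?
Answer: 45508 + 21280*√3 ≈ 82366.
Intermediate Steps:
k(W, X) = 1 + W + X (k(W, X) = -4 + ((W + X) + 5) = -4 + (5 + W + X) = 1 + W + X)
B(g) = -2 + 2*g*(7 + 2*g) (B(g) = -2 + (g + g)*(g + (1 + g + 6)) = -2 + (2*g)*(g + (7 + g)) = -2 + (2*g)*(7 + 2*g) = -2 + 2*g*(7 + 2*g))
B(√(6*7 + 6))² = (-2 + 4*(√(6*7 + 6))² + 14*√(6*7 + 6))² = (-2 + 4*(√(42 + 6))² + 14*√(42 + 6))² = (-2 + 4*(√48)² + 14*√48)² = (-2 + 4*(4*√3)² + 14*(4*√3))² = (-2 + 4*48 + 56*√3)² = (-2 + 192 + 56*√3)² = (190 + 56*√3)²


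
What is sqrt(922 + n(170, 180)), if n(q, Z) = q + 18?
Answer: sqrt(1110) ≈ 33.317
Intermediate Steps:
n(q, Z) = 18 + q
sqrt(922 + n(170, 180)) = sqrt(922 + (18 + 170)) = sqrt(922 + 188) = sqrt(1110)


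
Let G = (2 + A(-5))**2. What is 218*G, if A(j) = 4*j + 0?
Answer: 70632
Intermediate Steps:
A(j) = 4*j
G = 324 (G = (2 + 4*(-5))**2 = (2 - 20)**2 = (-18)**2 = 324)
218*G = 218*324 = 70632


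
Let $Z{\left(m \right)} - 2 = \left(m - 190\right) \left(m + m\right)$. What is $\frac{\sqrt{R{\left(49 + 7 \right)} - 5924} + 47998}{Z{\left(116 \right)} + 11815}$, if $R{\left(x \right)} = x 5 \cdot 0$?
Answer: $- \frac{47998}{5351} - \frac{2 i \sqrt{1481}}{5351} \approx -8.9699 - 0.014384 i$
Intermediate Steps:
$R{\left(x \right)} = 0$ ($R{\left(x \right)} = 5 x 0 = 0$)
$Z{\left(m \right)} = 2 + 2 m \left(-190 + m\right)$ ($Z{\left(m \right)} = 2 + \left(m - 190\right) \left(m + m\right) = 2 + \left(-190 + m\right) 2 m = 2 + 2 m \left(-190 + m\right)$)
$\frac{\sqrt{R{\left(49 + 7 \right)} - 5924} + 47998}{Z{\left(116 \right)} + 11815} = \frac{\sqrt{0 - 5924} + 47998}{\left(2 - 44080 + 2 \cdot 116^{2}\right) + 11815} = \frac{\sqrt{-5924} + 47998}{\left(2 - 44080 + 2 \cdot 13456\right) + 11815} = \frac{2 i \sqrt{1481} + 47998}{\left(2 - 44080 + 26912\right) + 11815} = \frac{47998 + 2 i \sqrt{1481}}{-17166 + 11815} = \frac{47998 + 2 i \sqrt{1481}}{-5351} = \left(47998 + 2 i \sqrt{1481}\right) \left(- \frac{1}{5351}\right) = - \frac{47998}{5351} - \frac{2 i \sqrt{1481}}{5351}$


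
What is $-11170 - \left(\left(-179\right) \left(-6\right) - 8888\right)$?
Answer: $-3356$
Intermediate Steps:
$-11170 - \left(\left(-179\right) \left(-6\right) - 8888\right) = -11170 - \left(1074 - 8888\right) = -11170 - -7814 = -11170 + 7814 = -3356$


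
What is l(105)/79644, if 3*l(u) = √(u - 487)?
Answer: I*√382/238932 ≈ 8.1801e-5*I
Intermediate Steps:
l(u) = √(-487 + u)/3 (l(u) = √(u - 487)/3 = √(-487 + u)/3)
l(105)/79644 = (√(-487 + 105)/3)/79644 = (√(-382)/3)*(1/79644) = ((I*√382)/3)*(1/79644) = (I*√382/3)*(1/79644) = I*√382/238932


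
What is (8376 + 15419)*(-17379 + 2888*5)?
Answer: -69933505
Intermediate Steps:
(8376 + 15419)*(-17379 + 2888*5) = 23795*(-17379 + 14440) = 23795*(-2939) = -69933505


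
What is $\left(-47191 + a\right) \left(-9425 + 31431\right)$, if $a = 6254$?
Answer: $-900859622$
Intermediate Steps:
$\left(-47191 + a\right) \left(-9425 + 31431\right) = \left(-47191 + 6254\right) \left(-9425 + 31431\right) = \left(-40937\right) 22006 = -900859622$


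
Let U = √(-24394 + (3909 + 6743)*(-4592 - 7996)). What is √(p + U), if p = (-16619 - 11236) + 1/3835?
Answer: √(-409669748540 + 14707225*I*√134111770)/3835 ≈ 33.996 + 170.33*I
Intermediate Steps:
p = -106823924/3835 (p = -27855 + 1/3835 = -106823924/3835 ≈ -27855.)
U = I*√134111770 (U = √(-24394 + 10652*(-12588)) = √(-24394 - 134087376) = √(-134111770) = I*√134111770 ≈ 11581.0*I)
√(p + U) = √(-106823924/3835 + I*√134111770)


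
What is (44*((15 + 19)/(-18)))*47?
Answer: -35156/9 ≈ -3906.2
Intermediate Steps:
(44*((15 + 19)/(-18)))*47 = (44*(34*(-1/18)))*47 = (44*(-17/9))*47 = -748/9*47 = -35156/9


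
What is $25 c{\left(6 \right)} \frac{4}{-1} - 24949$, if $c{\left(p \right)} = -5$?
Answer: $-24449$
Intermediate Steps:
$25 c{\left(6 \right)} \frac{4}{-1} - 24949 = 25 \left(-5\right) \frac{4}{-1} - 24949 = - 125 \cdot 4 \left(-1\right) - 24949 = \left(-125\right) \left(-4\right) - 24949 = 500 - 24949 = -24449$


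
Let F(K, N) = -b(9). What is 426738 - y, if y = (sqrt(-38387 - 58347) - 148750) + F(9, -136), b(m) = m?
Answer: 575497 - I*sqrt(96734) ≈ 5.755e+5 - 311.02*I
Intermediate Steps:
F(K, N) = -9 (F(K, N) = -1*9 = -9)
y = -148759 + I*sqrt(96734) (y = (sqrt(-38387 - 58347) - 148750) - 9 = (sqrt(-96734) - 148750) - 9 = (I*sqrt(96734) - 148750) - 9 = (-148750 + I*sqrt(96734)) - 9 = -148759 + I*sqrt(96734) ≈ -1.4876e+5 + 311.02*I)
426738 - y = 426738 - (-148759 + I*sqrt(96734)) = 426738 + (148759 - I*sqrt(96734)) = 575497 - I*sqrt(96734)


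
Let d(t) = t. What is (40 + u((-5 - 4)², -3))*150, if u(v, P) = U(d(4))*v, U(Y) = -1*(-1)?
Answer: 18150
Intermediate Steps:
U(Y) = 1
u(v, P) = v (u(v, P) = 1*v = v)
(40 + u((-5 - 4)², -3))*150 = (40 + (-5 - 4)²)*150 = (40 + (-9)²)*150 = (40 + 81)*150 = 121*150 = 18150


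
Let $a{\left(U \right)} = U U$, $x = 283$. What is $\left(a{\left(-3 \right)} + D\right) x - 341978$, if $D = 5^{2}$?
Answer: $-332356$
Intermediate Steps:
$D = 25$
$a{\left(U \right)} = U^{2}$
$\left(a{\left(-3 \right)} + D\right) x - 341978 = \left(\left(-3\right)^{2} + 25\right) 283 - 341978 = \left(9 + 25\right) 283 - 341978 = 34 \cdot 283 - 341978 = 9622 - 341978 = -332356$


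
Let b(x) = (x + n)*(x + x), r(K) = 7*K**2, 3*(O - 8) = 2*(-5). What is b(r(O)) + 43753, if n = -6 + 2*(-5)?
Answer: 6913625/81 ≈ 85353.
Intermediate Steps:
n = -16 (n = -6 - 10 = -16)
O = 14/3 (O = 8 + (2*(-5))/3 = 8 + (1/3)*(-10) = 8 - 10/3 = 14/3 ≈ 4.6667)
b(x) = 2*x*(-16 + x) (b(x) = (x - 16)*(x + x) = (-16 + x)*(2*x) = 2*x*(-16 + x))
b(r(O)) + 43753 = 2*(7*(14/3)**2)*(-16 + 7*(14/3)**2) + 43753 = 2*(7*(196/9))*(-16 + 7*(196/9)) + 43753 = 2*(1372/9)*(-16 + 1372/9) + 43753 = 2*(1372/9)*(1228/9) + 43753 = 3369632/81 + 43753 = 6913625/81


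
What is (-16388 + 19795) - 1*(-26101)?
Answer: 29508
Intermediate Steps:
(-16388 + 19795) - 1*(-26101) = 3407 + 26101 = 29508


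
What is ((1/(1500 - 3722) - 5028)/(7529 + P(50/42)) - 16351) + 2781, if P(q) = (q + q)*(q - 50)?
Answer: -98574756156757/7263804658 ≈ -13571.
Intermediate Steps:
P(q) = 2*q*(-50 + q) (P(q) = (2*q)*(-50 + q) = 2*q*(-50 + q))
((1/(1500 - 3722) - 5028)/(7529 + P(50/42)) - 16351) + 2781 = ((1/(1500 - 3722) - 5028)/(7529 + 2*(50/42)*(-50 + 50/42)) - 16351) + 2781 = ((1/(-2222) - 5028)/(7529 + 2*(50*(1/42))*(-50 + 50*(1/42))) - 16351) + 2781 = ((-1/2222 - 5028)/(7529 + 2*(25/21)*(-50 + 25/21)) - 16351) + 2781 = (-11172217/(2222*(7529 + 2*(25/21)*(-1025/21))) - 16351) + 2781 = (-11172217/(2222*(7529 - 51250/441)) - 16351) + 2781 = (-11172217/(2222*3269039/441) - 16351) + 2781 = (-11172217/2222*441/3269039 - 16351) + 2781 = (-4926947697/7263804658 - 16351) + 2781 = -118775396910655/7263804658 + 2781 = -98574756156757/7263804658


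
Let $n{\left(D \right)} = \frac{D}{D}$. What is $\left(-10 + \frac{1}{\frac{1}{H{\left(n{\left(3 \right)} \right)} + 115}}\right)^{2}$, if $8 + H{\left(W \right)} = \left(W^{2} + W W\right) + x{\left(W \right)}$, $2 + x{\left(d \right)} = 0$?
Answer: $9409$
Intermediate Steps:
$x{\left(d \right)} = -2$ ($x{\left(d \right)} = -2 + 0 = -2$)
$n{\left(D \right)} = 1$
$H{\left(W \right)} = -10 + 2 W^{2}$ ($H{\left(W \right)} = -8 - \left(2 - W^{2} - W W\right) = -8 + \left(\left(W^{2} + W^{2}\right) - 2\right) = -8 + \left(2 W^{2} - 2\right) = -8 + \left(-2 + 2 W^{2}\right) = -10 + 2 W^{2}$)
$\left(-10 + \frac{1}{\frac{1}{H{\left(n{\left(3 \right)} \right)} + 115}}\right)^{2} = \left(-10 + \frac{1}{\frac{1}{\left(-10 + 2 \cdot 1^{2}\right) + 115}}\right)^{2} = \left(-10 + \frac{1}{\frac{1}{\left(-10 + 2 \cdot 1\right) + 115}}\right)^{2} = \left(-10 + \frac{1}{\frac{1}{\left(-10 + 2\right) + 115}}\right)^{2} = \left(-10 + \frac{1}{\frac{1}{-8 + 115}}\right)^{2} = \left(-10 + \frac{1}{\frac{1}{107}}\right)^{2} = \left(-10 + 107\right)^{2} = 97^{2} = 9409$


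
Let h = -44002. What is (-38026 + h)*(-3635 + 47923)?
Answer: -3632856064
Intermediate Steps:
(-38026 + h)*(-3635 + 47923) = (-38026 - 44002)*(-3635 + 47923) = -82028*44288 = -3632856064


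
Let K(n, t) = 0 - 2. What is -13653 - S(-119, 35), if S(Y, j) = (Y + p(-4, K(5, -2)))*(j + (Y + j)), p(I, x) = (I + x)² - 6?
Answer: -18014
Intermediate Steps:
K(n, t) = -2
p(I, x) = -6 + (I + x)²
S(Y, j) = (30 + Y)*(Y + 2*j) (S(Y, j) = (Y + (-6 + (-4 - 2)²))*(j + (Y + j)) = (Y + (-6 + (-6)²))*(Y + 2*j) = (Y + (-6 + 36))*(Y + 2*j) = (Y + 30)*(Y + 2*j) = (30 + Y)*(Y + 2*j))
-13653 - S(-119, 35) = -13653 - ((-119)² + 30*(-119) + 60*35 + 2*(-119)*35) = -13653 - (14161 - 3570 + 2100 - 8330) = -13653 - 1*4361 = -13653 - 4361 = -18014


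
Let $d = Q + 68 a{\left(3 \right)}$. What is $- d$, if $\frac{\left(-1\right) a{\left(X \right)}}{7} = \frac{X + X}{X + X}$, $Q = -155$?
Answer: $631$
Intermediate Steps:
$a{\left(X \right)} = -7$ ($a{\left(X \right)} = - 7 \frac{X + X}{X + X} = - 7 \frac{2 X}{2 X} = - 7 \cdot 2 X \frac{1}{2 X} = \left(-7\right) 1 = -7$)
$d = -631$ ($d = -155 + 68 \left(-7\right) = -155 - 476 = -631$)
$- d = \left(-1\right) \left(-631\right) = 631$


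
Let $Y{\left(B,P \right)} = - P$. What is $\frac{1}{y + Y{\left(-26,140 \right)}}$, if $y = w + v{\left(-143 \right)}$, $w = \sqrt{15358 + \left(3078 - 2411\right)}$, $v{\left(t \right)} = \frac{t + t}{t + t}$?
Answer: $- \frac{139}{3296} - \frac{5 \sqrt{641}}{3296} \approx -0.08058$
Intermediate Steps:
$v{\left(t \right)} = 1$ ($v{\left(t \right)} = \frac{2 t}{2 t} = 2 t \frac{1}{2 t} = 1$)
$w = 5 \sqrt{641}$ ($w = \sqrt{15358 + 667} = \sqrt{16025} = 5 \sqrt{641} \approx 126.59$)
$y = 1 + 5 \sqrt{641}$ ($y = 5 \sqrt{641} + 1 = 1 + 5 \sqrt{641} \approx 127.59$)
$\frac{1}{y + Y{\left(-26,140 \right)}} = \frac{1}{\left(1 + 5 \sqrt{641}\right) - 140} = \frac{1}{-139 + 5 \sqrt{641}}$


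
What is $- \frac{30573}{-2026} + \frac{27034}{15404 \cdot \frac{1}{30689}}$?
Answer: $\frac{210166825696}{3901063} \approx 53874.0$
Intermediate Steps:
$- \frac{30573}{-2026} + \frac{27034}{15404 \cdot \frac{1}{30689}} = \left(-30573\right) \left(- \frac{1}{2026}\right) + \frac{27034}{15404 \cdot \frac{1}{30689}} = \frac{30573}{2026} + \frac{27034}{\frac{15404}{30689}} = \frac{30573}{2026} + 27034 \cdot \frac{30689}{15404} = \frac{30573}{2026} + \frac{414823213}{7702} = \frac{210166825696}{3901063}$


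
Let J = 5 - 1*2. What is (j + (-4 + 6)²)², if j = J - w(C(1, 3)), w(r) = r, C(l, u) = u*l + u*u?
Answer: 25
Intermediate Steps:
C(l, u) = u² + l*u (C(l, u) = l*u + u² = u² + l*u)
J = 3 (J = 5 - 2 = 3)
j = -9 (j = 3 - 3*(1 + 3) = 3 - 3*4 = 3 - 1*12 = 3 - 12 = -9)
(j + (-4 + 6)²)² = (-9 + (-4 + 6)²)² = (-9 + 2²)² = (-9 + 4)² = (-5)² = 25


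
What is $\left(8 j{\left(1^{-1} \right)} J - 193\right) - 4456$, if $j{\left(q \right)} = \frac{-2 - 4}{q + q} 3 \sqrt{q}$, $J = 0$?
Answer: $-4649$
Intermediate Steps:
$j{\left(q \right)} = - \frac{9}{\sqrt{q}}$ ($j{\left(q \right)} = - \frac{6}{2 q} 3 \sqrt{q} = - 6 \frac{1}{2 q} 3 \sqrt{q} = - \frac{3}{q} 3 \sqrt{q} = - \frac{9}{q} \sqrt{q} = - \frac{9}{\sqrt{q}}$)
$\left(8 j{\left(1^{-1} \right)} J - 193\right) - 4456 = \left(8 \left(- 9 \frac{1}{\sqrt{1^{-1}}}\right) 0 - 193\right) - 4456 = \left(8 \left(- 9 \frac{1}{\sqrt{1}}\right) 0 - 193\right) - 4456 = \left(8 \left(\left(-9\right) 1\right) 0 - 193\right) - 4456 = \left(8 \left(-9\right) 0 - 193\right) - 4456 = \left(\left(-72\right) 0 - 193\right) - 4456 = \left(0 - 193\right) - 4456 = -193 - 4456 = -4649$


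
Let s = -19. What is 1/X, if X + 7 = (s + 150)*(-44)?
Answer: -1/5771 ≈ -0.00017328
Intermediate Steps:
X = -5771 (X = -7 + (-19 + 150)*(-44) = -7 + 131*(-44) = -7 - 5764 = -5771)
1/X = 1/(-5771) = -1/5771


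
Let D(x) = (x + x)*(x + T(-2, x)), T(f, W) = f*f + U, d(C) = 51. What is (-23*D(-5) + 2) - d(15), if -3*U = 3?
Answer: -509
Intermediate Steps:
U = -1 (U = -⅓*3 = -1)
T(f, W) = -1 + f² (T(f, W) = f*f - 1 = f² - 1 = -1 + f²)
D(x) = 2*x*(3 + x) (D(x) = (x + x)*(x + (-1 + (-2)²)) = (2*x)*(x + (-1 + 4)) = (2*x)*(x + 3) = (2*x)*(3 + x) = 2*x*(3 + x))
(-23*D(-5) + 2) - d(15) = (-46*(-5)*(3 - 5) + 2) - 1*51 = (-46*(-5)*(-2) + 2) - 51 = (-23*20 + 2) - 51 = (-460 + 2) - 51 = -458 - 51 = -509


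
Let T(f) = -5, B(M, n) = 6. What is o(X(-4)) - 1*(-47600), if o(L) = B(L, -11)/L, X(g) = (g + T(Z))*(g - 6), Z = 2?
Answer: 714001/15 ≈ 47600.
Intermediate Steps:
X(g) = (-6 + g)*(-5 + g) (X(g) = (g - 5)*(g - 6) = (-5 + g)*(-6 + g) = (-6 + g)*(-5 + g))
o(L) = 6/L
o(X(-4)) - 1*(-47600) = 6/(30 + (-4)² - 11*(-4)) - 1*(-47600) = 6/(30 + 16 + 44) + 47600 = 6/90 + 47600 = 6*(1/90) + 47600 = 1/15 + 47600 = 714001/15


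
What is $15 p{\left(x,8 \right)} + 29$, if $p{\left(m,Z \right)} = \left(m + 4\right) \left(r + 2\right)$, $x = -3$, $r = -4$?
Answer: $-1$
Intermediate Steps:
$p{\left(m,Z \right)} = -8 - 2 m$ ($p{\left(m,Z \right)} = \left(m + 4\right) \left(-4 + 2\right) = \left(4 + m\right) \left(-2\right) = -8 - 2 m$)
$15 p{\left(x,8 \right)} + 29 = 15 \left(-8 - -6\right) + 29 = 15 \left(-8 + 6\right) + 29 = 15 \left(-2\right) + 29 = -30 + 29 = -1$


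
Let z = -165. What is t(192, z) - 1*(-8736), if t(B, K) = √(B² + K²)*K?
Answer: 8736 - 495*√7121 ≈ -33035.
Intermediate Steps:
t(B, K) = K*√(B² + K²)
t(192, z) - 1*(-8736) = -165*√(192² + (-165)²) - 1*(-8736) = -165*√(36864 + 27225) + 8736 = -495*√7121 + 8736 = 8736 - 495*√7121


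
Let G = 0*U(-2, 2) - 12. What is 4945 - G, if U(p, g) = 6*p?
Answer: 4957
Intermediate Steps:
G = -12 (G = 0*(6*(-2)) - 12 = 0*(-12) - 12 = 0 - 12 = -12)
4945 - G = 4945 - 1*(-12) = 4945 + 12 = 4957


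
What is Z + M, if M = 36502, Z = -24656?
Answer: 11846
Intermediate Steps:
Z + M = -24656 + 36502 = 11846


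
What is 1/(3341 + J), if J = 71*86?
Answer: 1/9447 ≈ 0.00010585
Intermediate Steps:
J = 6106
1/(3341 + J) = 1/(3341 + 6106) = 1/9447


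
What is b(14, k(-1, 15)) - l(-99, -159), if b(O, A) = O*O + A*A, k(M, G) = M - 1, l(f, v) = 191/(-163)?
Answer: 32791/163 ≈ 201.17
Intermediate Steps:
l(f, v) = -191/163 (l(f, v) = 191*(-1/163) = -191/163)
k(M, G) = -1 + M
b(O, A) = A² + O² (b(O, A) = O² + A² = A² + O²)
b(14, k(-1, 15)) - l(-99, -159) = ((-1 - 1)² + 14²) - 1*(-191/163) = ((-2)² + 196) + 191/163 = (4 + 196) + 191/163 = 200 + 191/163 = 32791/163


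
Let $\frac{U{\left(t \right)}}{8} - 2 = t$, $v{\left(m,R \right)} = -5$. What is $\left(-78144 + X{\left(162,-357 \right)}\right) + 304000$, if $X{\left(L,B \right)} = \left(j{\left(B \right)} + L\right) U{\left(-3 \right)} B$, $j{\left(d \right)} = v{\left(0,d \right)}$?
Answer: $674248$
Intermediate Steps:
$j{\left(d \right)} = -5$
$U{\left(t \right)} = 16 + 8 t$
$X{\left(L,B \right)} = B \left(40 - 8 L\right)$ ($X{\left(L,B \right)} = \left(-5 + L\right) \left(16 + 8 \left(-3\right)\right) B = \left(-5 + L\right) \left(16 - 24\right) B = \left(-5 + L\right) \left(-8\right) B = \left(40 - 8 L\right) B = B \left(40 - 8 L\right)$)
$\left(-78144 + X{\left(162,-357 \right)}\right) + 304000 = \left(-78144 + 8 \left(-357\right) \left(5 - 162\right)\right) + 304000 = \left(-78144 + 8 \left(-357\right) \left(-157\right)\right) + 304000 = \left(-78144 + 448392\right) + 304000 = 370248 + 304000 = 674248$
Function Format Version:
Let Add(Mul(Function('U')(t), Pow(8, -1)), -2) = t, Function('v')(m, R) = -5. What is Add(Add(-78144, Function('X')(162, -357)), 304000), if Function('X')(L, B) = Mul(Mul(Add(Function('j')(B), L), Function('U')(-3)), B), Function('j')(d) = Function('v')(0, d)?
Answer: 674248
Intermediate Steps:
Function('j')(d) = -5
Function('U')(t) = Add(16, Mul(8, t))
Function('X')(L, B) = Mul(B, Add(40, Mul(-8, L))) (Function('X')(L, B) = Mul(Mul(Add(-5, L), Add(16, Mul(8, -3))), B) = Mul(Mul(Add(-5, L), Add(16, -24)), B) = Mul(Mul(Add(-5, L), -8), B) = Mul(Add(40, Mul(-8, L)), B) = Mul(B, Add(40, Mul(-8, L))))
Add(Add(-78144, Function('X')(162, -357)), 304000) = Add(Add(-78144, Mul(8, -357, Add(5, Mul(-1, 162)))), 304000) = Add(Add(-78144, Mul(8, -357, Add(5, -162))), 304000) = Add(Add(-78144, Mul(8, -357, -157)), 304000) = Add(Add(-78144, 448392), 304000) = Add(370248, 304000) = 674248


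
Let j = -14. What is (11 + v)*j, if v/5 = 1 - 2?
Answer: -84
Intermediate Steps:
v = -5 (v = 5*(1 - 2) = 5*(-1) = -5)
(11 + v)*j = (11 - 5)*(-14) = 6*(-14) = -84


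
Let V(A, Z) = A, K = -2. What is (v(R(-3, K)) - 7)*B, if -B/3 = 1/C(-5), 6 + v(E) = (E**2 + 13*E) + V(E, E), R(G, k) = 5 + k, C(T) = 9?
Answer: -38/3 ≈ -12.667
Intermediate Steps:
v(E) = -6 + E**2 + 14*E (v(E) = -6 + ((E**2 + 13*E) + E) = -6 + (E**2 + 14*E) = -6 + E**2 + 14*E)
B = -1/3 (B = -3/9 = -3*1/9 = -1/3 ≈ -0.33333)
(v(R(-3, K)) - 7)*B = ((-6 + (5 - 2)**2 + 14*(5 - 2)) - 7)*(-1/3) = ((-6 + 3**2 + 14*3) - 7)*(-1/3) = ((-6 + 9 + 42) - 7)*(-1/3) = (45 - 7)*(-1/3) = 38*(-1/3) = -38/3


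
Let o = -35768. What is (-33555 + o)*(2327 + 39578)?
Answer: -2904980315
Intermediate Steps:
(-33555 + o)*(2327 + 39578) = (-33555 - 35768)*(2327 + 39578) = -69323*41905 = -2904980315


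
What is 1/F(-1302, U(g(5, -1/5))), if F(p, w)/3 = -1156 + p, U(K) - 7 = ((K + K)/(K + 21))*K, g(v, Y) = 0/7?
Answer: -1/7374 ≈ -0.00013561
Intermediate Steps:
g(v, Y) = 0 (g(v, Y) = 0*(⅐) = 0)
U(K) = 7 + 2*K²/(21 + K) (U(K) = 7 + ((K + K)/(K + 21))*K = 7 + ((2*K)/(21 + K))*K = 7 + (2*K/(21 + K))*K = 7 + 2*K²/(21 + K))
F(p, w) = -3468 + 3*p (F(p, w) = 3*(-1156 + p) = -3468 + 3*p)
1/F(-1302, U(g(5, -1/5))) = 1/(-3468 + 3*(-1302)) = 1/(-3468 - 3906) = 1/(-7374) = -1/7374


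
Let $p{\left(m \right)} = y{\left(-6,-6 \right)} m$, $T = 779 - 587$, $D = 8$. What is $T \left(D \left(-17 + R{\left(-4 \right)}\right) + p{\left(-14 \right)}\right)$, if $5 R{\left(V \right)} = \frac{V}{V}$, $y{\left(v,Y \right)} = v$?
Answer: $- \frac{48384}{5} \approx -9676.8$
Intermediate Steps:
$R{\left(V \right)} = \frac{1}{5}$ ($R{\left(V \right)} = \frac{V \frac{1}{V}}{5} = \frac{1}{5} \cdot 1 = \frac{1}{5}$)
$T = 192$
$p{\left(m \right)} = - 6 m$
$T \left(D \left(-17 + R{\left(-4 \right)}\right) + p{\left(-14 \right)}\right) = 192 \left(8 \left(-17 + \frac{1}{5}\right) - -84\right) = 192 \left(8 \left(- \frac{84}{5}\right) + 84\right) = 192 \left(- \frac{672}{5} + 84\right) = 192 \left(- \frac{252}{5}\right) = - \frac{48384}{5}$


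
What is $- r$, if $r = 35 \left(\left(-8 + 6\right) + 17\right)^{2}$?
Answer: $-7875$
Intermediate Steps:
$r = 7875$ ($r = 35 \left(-2 + 17\right)^{2} = 35 \cdot 15^{2} = 35 \cdot 225 = 7875$)
$- r = \left(-1\right) 7875 = -7875$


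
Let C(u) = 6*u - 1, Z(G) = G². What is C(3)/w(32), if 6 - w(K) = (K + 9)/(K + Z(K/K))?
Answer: 561/157 ≈ 3.5732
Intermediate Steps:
C(u) = -1 + 6*u
w(K) = 6 - (9 + K)/(1 + K) (w(K) = 6 - (K + 9)/(K + (K/K)²) = 6 - (9 + K)/(K + 1²) = 6 - (9 + K)/(K + 1) = 6 - (9 + K)/(1 + K))
C(3)/w(32) = (-1 + 6*3)/(((-3 + 5*32)/(1 + 32))) = (-1 + 18)/(((-3 + 160)/33)) = 17/(((1/33)*157)) = 17/(157/33) = 17*(33/157) = 561/157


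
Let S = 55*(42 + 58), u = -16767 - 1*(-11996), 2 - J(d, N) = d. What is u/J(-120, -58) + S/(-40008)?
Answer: -11971823/305061 ≈ -39.244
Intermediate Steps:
J(d, N) = 2 - d
u = -4771 (u = -16767 + 11996 = -4771)
S = 5500 (S = 55*100 = 5500)
u/J(-120, -58) + S/(-40008) = -4771/(2 - 1*(-120)) + 5500/(-40008) = -4771/(2 + 120) + 5500*(-1/40008) = -4771/122 - 1375/10002 = -11971823/305061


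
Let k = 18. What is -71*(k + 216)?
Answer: -16614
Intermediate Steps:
-71*(k + 216) = -71*(18 + 216) = -71*234 = -16614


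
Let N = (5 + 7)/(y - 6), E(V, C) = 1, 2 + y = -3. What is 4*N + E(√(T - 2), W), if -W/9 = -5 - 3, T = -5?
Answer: -37/11 ≈ -3.3636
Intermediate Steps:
y = -5 (y = -2 - 3 = -5)
W = 72 (W = -9*(-5 - 3) = -9*(-8) = 72)
N = -12/11 (N = (5 + 7)/(-5 - 6) = 12/(-11) = 12*(-1/11) = -12/11 ≈ -1.0909)
4*N + E(√(T - 2), W) = 4*(-12/11) + 1 = -48/11 + 1 = -37/11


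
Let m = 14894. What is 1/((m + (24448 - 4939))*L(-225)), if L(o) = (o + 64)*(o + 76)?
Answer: 1/825293567 ≈ 1.2117e-9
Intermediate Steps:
L(o) = (64 + o)*(76 + o)
1/((m + (24448 - 4939))*L(-225)) = 1/((14894 + (24448 - 4939))*(4864 + (-225)² + 140*(-225))) = 1/((14894 + 19509)*(4864 + 50625 - 31500)) = 1/(34403*23989) = (1/34403)*(1/23989) = 1/825293567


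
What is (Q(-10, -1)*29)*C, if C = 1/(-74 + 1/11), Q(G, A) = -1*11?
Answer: 3509/813 ≈ 4.3161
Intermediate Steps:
Q(G, A) = -11
C = -11/813 (C = 1/(-74 + 1/11) = 1/(-813/11) = -11/813 ≈ -0.013530)
(Q(-10, -1)*29)*C = -11*29*(-11/813) = -319*(-11/813) = 3509/813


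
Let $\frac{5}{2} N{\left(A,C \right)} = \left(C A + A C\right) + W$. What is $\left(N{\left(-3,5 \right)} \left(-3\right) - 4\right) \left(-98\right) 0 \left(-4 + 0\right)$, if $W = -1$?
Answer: $0$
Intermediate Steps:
$N{\left(A,C \right)} = - \frac{2}{5} + \frac{4 A C}{5}$ ($N{\left(A,C \right)} = \frac{2 \left(\left(C A + A C\right) - 1\right)}{5} = \frac{2 \left(\left(A C + A C\right) - 1\right)}{5} = \frac{2 \left(2 A C - 1\right)}{5} = \frac{2 \left(-1 + 2 A C\right)}{5} = - \frac{2}{5} + \frac{4 A C}{5}$)
$\left(N{\left(-3,5 \right)} \left(-3\right) - 4\right) \left(-98\right) 0 \left(-4 + 0\right) = \left(\left(- \frac{2}{5} + \frac{4}{5} \left(-3\right) 5\right) \left(-3\right) - 4\right) \left(-98\right) 0 \left(-4 + 0\right) = \left(\left(- \frac{2}{5} - 12\right) \left(-3\right) - 4\right) \left(-98\right) 0 \left(-4\right) = \left(\left(- \frac{62}{5}\right) \left(-3\right) - 4\right) \left(-98\right) 0 = \left(\frac{186}{5} - 4\right) \left(-98\right) 0 = \frac{166}{5} \left(-98\right) 0 = \left(- \frac{16268}{5}\right) 0 = 0$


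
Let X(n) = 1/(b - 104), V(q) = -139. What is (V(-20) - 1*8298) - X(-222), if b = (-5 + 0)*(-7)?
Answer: -582152/69 ≈ -8437.0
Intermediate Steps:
b = 35 (b = -5*(-7) = 35)
X(n) = -1/69 (X(n) = 1/(35 - 104) = 1/(-69) = -1/69)
(V(-20) - 1*8298) - X(-222) = (-139 - 1*8298) - 1*(-1/69) = (-139 - 8298) + 1/69 = -8437 + 1/69 = -582152/69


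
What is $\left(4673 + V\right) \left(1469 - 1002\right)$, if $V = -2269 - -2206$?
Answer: $2152870$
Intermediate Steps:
$V = -63$ ($V = -2269 + 2206 = -63$)
$\left(4673 + V\right) \left(1469 - 1002\right) = \left(4673 - 63\right) \left(1469 - 1002\right) = 4610 \cdot 467 = 2152870$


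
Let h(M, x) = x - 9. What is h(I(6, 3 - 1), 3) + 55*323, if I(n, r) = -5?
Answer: 17759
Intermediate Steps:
h(M, x) = -9 + x
h(I(6, 3 - 1), 3) + 55*323 = (-9 + 3) + 55*323 = -6 + 17765 = 17759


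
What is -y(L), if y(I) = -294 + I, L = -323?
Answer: 617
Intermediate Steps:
-y(L) = -(-294 - 323) = -1*(-617) = 617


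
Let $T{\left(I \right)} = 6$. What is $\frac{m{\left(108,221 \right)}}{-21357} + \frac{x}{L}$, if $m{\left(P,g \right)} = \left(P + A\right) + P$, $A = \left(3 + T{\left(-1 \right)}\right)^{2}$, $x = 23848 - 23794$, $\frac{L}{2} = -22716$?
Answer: $- \frac{30137}{1996484} \approx -0.015095$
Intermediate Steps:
$L = -45432$ ($L = 2 \left(-22716\right) = -45432$)
$x = 54$
$A = 81$ ($A = \left(3 + 6\right)^{2} = 9^{2} = 81$)
$m{\left(P,g \right)} = 81 + 2 P$ ($m{\left(P,g \right)} = \left(P + 81\right) + P = \left(81 + P\right) + P = 81 + 2 P$)
$\frac{m{\left(108,221 \right)}}{-21357} + \frac{x}{L} = \frac{81 + 2 \cdot 108}{-21357} + \frac{54}{-45432} = \left(81 + 216\right) \left(- \frac{1}{21357}\right) + 54 \left(- \frac{1}{45432}\right) = 297 \left(- \frac{1}{21357}\right) - \frac{3}{2524} = - \frac{11}{791} - \frac{3}{2524} = - \frac{30137}{1996484}$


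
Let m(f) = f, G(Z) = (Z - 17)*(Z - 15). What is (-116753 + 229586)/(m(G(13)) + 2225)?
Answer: 16119/319 ≈ 50.530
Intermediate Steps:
G(Z) = (-17 + Z)*(-15 + Z)
(-116753 + 229586)/(m(G(13)) + 2225) = (-116753 + 229586)/((255 + 13² - 32*13) + 2225) = 112833/((255 + 169 - 416) + 2225) = 112833/(8 + 2225) = 112833/2233 = 112833*(1/2233) = 16119/319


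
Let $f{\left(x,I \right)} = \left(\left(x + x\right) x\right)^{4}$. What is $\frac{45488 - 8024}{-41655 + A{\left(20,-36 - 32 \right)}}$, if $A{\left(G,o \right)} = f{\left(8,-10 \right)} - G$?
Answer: $\frac{37464}{268393781} \approx 0.00013959$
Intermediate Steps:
$f{\left(x,I \right)} = 16 x^{8}$ ($f{\left(x,I \right)} = \left(2 x x\right)^{4} = \left(2 x^{2}\right)^{4} = 16 x^{8}$)
$A{\left(G,o \right)} = 268435456 - G$ ($A{\left(G,o \right)} = 16 \cdot 8^{8} - G = 16 \cdot 16777216 - G = 268435456 - G$)
$\frac{45488 - 8024}{-41655 + A{\left(20,-36 - 32 \right)}} = \frac{45488 - 8024}{-41655 + \left(268435456 - 20\right)} = \frac{37464}{-41655 + \left(268435456 - 20\right)} = \frac{37464}{-41655 + 268435436} = \frac{37464}{268393781}$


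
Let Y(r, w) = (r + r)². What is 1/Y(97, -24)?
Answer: 1/37636 ≈ 2.6570e-5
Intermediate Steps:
Y(r, w) = 4*r² (Y(r, w) = (2*r)² = 4*r²)
1/Y(97, -24) = 1/(4*97²) = 1/(4*9409) = 1/37636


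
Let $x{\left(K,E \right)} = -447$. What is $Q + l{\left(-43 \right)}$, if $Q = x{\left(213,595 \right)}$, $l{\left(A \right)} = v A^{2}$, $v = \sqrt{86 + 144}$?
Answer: $-447 + 1849 \sqrt{230} \approx 27594.0$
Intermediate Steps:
$v = \sqrt{230} \approx 15.166$
$l{\left(A \right)} = \sqrt{230} A^{2}$
$Q = -447$
$Q + l{\left(-43 \right)} = -447 + \sqrt{230} \left(-43\right)^{2} = -447 + \sqrt{230} \cdot 1849 = -447 + 1849 \sqrt{230}$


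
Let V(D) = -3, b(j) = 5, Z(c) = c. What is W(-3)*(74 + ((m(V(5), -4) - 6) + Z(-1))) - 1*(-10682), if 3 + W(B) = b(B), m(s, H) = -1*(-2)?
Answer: 10820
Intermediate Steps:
m(s, H) = 2
W(B) = 2 (W(B) = -3 + 5 = 2)
W(-3)*(74 + ((m(V(5), -4) - 6) + Z(-1))) - 1*(-10682) = 2*(74 + ((2 - 6) - 1)) - 1*(-10682) = 2*(74 + (-4 - 1)) + 10682 = 2*(74 - 5) + 10682 = 2*69 + 10682 = 138 + 10682 = 10820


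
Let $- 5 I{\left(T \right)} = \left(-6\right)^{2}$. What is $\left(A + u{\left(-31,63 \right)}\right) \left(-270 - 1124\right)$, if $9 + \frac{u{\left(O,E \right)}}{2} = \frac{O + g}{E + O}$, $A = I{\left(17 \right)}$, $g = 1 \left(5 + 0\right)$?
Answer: $\frac{747881}{20} \approx 37394.0$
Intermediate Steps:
$g = 5$ ($g = 1 \cdot 5 = 5$)
$I{\left(T \right)} = - \frac{36}{5}$ ($I{\left(T \right)} = - \frac{\left(-6\right)^{2}}{5} = \left(- \frac{1}{5}\right) 36 = - \frac{36}{5}$)
$A = - \frac{36}{5} \approx -7.2$
$u{\left(O,E \right)} = -18 + \frac{2 \left(5 + O\right)}{E + O}$ ($u{\left(O,E \right)} = -18 + 2 \frac{O + 5}{E + O} = -18 + 2 \frac{5 + O}{E + O} = -18 + \frac{2 \left(5 + O\right)}{E + O}$)
$\left(A + u{\left(-31,63 \right)}\right) \left(-270 - 1124\right) = \left(- \frac{36}{5} + \frac{2 \left(5 - 567 - -248\right)}{63 - 31}\right) \left(-270 - 1124\right) = \left(- \frac{36}{5} + \frac{2 \left(5 - 567 + 248\right)}{32}\right) \left(-1394\right) = \left(- \frac{36}{5} + 2 \cdot \frac{1}{32} \left(-314\right)\right) \left(-1394\right) = \left(- \frac{36}{5} - \frac{157}{8}\right) \left(-1394\right) = \left(- \frac{1073}{40}\right) \left(-1394\right) = \frac{747881}{20}$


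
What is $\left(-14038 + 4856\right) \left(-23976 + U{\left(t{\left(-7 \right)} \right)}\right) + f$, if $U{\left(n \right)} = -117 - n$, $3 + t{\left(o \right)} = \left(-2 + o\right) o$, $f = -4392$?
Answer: $221768454$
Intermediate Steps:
$t{\left(o \right)} = -3 + o \left(-2 + o\right)$ ($t{\left(o \right)} = -3 + \left(-2 + o\right) o = -3 + o \left(-2 + o\right)$)
$\left(-14038 + 4856\right) \left(-23976 + U{\left(t{\left(-7 \right)} \right)}\right) + f = \left(-14038 + 4856\right) \left(-23976 - \left(163 + 14\right)\right) - 4392 = - 9182 \left(-23976 - 177\right) - 4392 = \left(-9182\right) \left(-24153\right) - 4392 = 221772846 - 4392 = 221768454$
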